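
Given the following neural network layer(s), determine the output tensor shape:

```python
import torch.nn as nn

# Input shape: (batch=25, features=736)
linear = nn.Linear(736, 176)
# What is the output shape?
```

Input: (25, 736) -> Output: (25, 176)

Answer: (25, 176)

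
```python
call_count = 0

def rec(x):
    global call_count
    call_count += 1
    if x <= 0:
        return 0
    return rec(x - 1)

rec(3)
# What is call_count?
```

Linear recursion stepping by 1: 4 calls from x=3 down to ≤0.

Answer: 4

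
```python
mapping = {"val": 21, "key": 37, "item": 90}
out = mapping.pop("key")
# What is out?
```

Trace:
`mapping = {"val": 21, "key": 37, "item": 90}` → mapping = {'val': 21, 'key': 37, 'item': 90}
`out = mapping.pop("key")` → mapping = {'val': 21, 'item': 90}; out = 37
So out = 37

Answer: 37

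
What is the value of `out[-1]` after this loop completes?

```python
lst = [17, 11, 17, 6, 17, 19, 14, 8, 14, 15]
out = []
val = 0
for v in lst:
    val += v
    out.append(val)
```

Cumulative sum ends at 138
`out` takes the values: [] → [17] → [17, 28] → [17, 28, 45] → [17, 28, 45, 51] → [17, 28, 45, 51, 68] → [17, 28, 45, 51, 68, 87] → [17, 28, 45, 51, 68, 87, 101] → [17, 28, 45, 51, 68, 87, 101, 109] → [17, 28, 45, 51, 68, 87, 101, 109, 123] → [17, 28, 45, 51, 68, 87, 101, 109, 123, 138]
So `out[-1]` = 138

Answer: 138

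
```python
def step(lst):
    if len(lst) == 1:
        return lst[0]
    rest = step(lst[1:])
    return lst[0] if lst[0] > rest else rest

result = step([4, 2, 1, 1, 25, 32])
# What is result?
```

Recursive max over [4, 2, 1, 1, 25, 32] = 32

Answer: 32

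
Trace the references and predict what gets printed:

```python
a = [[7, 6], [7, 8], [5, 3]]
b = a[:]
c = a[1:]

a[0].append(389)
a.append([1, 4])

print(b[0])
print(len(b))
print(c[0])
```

Key concept: slice with nested mutation.
Step by step:
`a = [[7, 6], [7, 8], [5, 3]]` → a = [[7, 6], [7, 8], [5, 3]]
`b = a[:]` → b = [[7, 6], [7, 8], [5, 3]]
`c = a[1:]` → c = [[7, 8], [5, 3]]
`a[0].append(389)` → a = [[7, 6, 389], [7, 8], [5, 3]]; b = [[7, 6, 389], [7, 8], [5, 3]]
`a.append([1, 4])` → a = [[7, 6, 389], [7, 8], [5, 3], [1, 4]]
`print(b[0])` → prints [7, 6, 389]
`print(len(b))` → prints 3
`print(c[0])` → prints [7, 8]

Answer:
[7, 6, 389]
3
[7, 8]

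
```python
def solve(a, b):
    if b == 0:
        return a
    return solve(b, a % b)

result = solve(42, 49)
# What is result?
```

solve(42, 49) -> solve(49, 42) -> solve(42, 7) -> solve(7, 0) -> 7

Answer: 7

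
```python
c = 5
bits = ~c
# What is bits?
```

Trace:
`c = 5` → c = 5
`bits = ~c` → bits = -6
So bits = -6

Answer: -6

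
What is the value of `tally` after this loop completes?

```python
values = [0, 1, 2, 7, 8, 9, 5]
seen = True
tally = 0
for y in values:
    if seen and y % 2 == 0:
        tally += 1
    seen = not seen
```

Count even values at even positions
`tally` takes the values: 0 → 1 → 2 → 3

Answer: 3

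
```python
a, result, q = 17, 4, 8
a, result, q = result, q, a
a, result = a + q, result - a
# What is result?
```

Trace:
`a, result, q = 17, 4, 8` → a = 17; result = 4; q = 8
`a, result, q = result, q, a` → a = 4; result = 8; q = 17
`a, result = a + q, result - a` → a = 21; result = 4
So result = 4

Answer: 4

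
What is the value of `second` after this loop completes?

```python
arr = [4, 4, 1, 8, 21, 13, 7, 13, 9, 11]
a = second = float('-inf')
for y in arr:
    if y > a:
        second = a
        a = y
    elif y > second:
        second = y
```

Second largest (with repeats) in [4, 4, 1, 8, 21, 13, 7, 13, 9, 11]
`second` takes the values: -inf → 4 → 8 → 13

Answer: 13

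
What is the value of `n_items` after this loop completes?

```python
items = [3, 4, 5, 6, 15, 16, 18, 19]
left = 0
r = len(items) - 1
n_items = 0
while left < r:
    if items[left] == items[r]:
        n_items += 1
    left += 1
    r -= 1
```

Count matching pairs from ends
`n_items` takes the values: 0

Answer: 0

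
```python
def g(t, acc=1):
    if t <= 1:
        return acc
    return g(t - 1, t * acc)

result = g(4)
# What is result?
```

Accumulator trace (n, acc): (4, 1) -> (3, 4) -> (2, 12) -> (1, 24) -> return 24

Answer: 24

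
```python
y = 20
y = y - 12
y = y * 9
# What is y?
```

Trace:
`y = 20` → y = 20
`y = y - 12` → y = 8
`y = y * 9` → y = 72
So y = 72

Answer: 72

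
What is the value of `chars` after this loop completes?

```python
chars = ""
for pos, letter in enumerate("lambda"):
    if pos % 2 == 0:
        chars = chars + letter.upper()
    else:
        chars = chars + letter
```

Uppercase even positions in 'lambda'
`chars` takes the values: "" → "L" → "La" → "LaM" → "LaMb" → "LaMbD" → "LaMbDa"

Answer: "LaMbDa"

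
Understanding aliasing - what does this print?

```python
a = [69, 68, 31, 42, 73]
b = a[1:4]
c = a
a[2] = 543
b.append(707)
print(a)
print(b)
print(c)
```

Key concept: slice vs alias.
Step by step:
`a = [69, 68, 31, 42, 73]` → a = [69, 68, 31, 42, 73]
`b = a[1:4]` → b = [68, 31, 42]
`c = a` → c = [69, 68, 31, 42, 73] (same object as a)
`a[2] = 543` → a = [69, 68, 543, 42, 73] (same object as c); c = [69, 68, 543, 42, 73] (same object as a)
`b.append(707)` → b = [68, 31, 42, 707]
`print(a)` → prints [69, 68, 543, 42, 73]
`print(b)` → prints [68, 31, 42, 707]
`print(c)` → prints [69, 68, 543, 42, 73]

Answer:
[69, 68, 543, 42, 73]
[68, 31, 42, 707]
[69, 68, 543, 42, 73]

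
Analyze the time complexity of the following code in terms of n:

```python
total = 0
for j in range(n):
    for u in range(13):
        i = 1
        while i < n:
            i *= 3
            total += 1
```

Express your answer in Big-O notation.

Each loop level contributes: n × 1 × log n. Multiplying the contributions gives O(n log n).

Answer: O(n log n)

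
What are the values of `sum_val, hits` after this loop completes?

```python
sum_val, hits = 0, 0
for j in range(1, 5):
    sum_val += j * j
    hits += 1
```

Sum of squares and count
`sum_val, hits` takes the values: (0, 0) → (1, 0) → (1, 1) → (5, 1) → (5, 2) → (14, 2) → (14, 3) → (30, 3) → (30, 4)

Answer: 30, 4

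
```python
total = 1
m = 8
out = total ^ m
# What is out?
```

Trace:
`total = 1` → total = 1
`m = 8` → m = 8
`out = total ^ m` → out = 9
So out = 9

Answer: 9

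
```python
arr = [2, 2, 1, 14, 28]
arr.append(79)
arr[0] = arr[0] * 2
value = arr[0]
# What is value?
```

Trace:
`arr = [2, 2, 1, 14, 28]` → arr = [2, 2, 1, 14, 28]
`arr.append(79)` → arr = [2, 2, 1, 14, 28, 79]
`arr[0] = arr[0] * 2` → arr = [4, 2, 1, 14, 28, 79]
`value = arr[0]` → value = 4
So value = 4

Answer: 4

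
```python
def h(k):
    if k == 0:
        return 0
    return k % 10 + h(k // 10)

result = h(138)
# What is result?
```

Sum of digits of 138: 8 + 3 + 1 = 12

Answer: 12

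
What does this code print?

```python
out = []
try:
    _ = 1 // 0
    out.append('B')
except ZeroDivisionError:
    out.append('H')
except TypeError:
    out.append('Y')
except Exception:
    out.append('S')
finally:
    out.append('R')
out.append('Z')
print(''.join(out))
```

Execution trace: 'H' (except ZeroDivisionError) → 'R' (finally) → 'Z' (after the try/except). Output: HRZ

Answer: HRZ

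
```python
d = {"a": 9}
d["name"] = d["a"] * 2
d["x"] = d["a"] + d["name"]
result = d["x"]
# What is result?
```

Trace:
`d = {"a": 9}` → d = {'a': 9}
`d["name"] = d["a"] * 2` → d = {'a': 9, 'name': 18}
`d["x"] = d["a"] + d["name"]` → d = {'a': 9, 'name': 18, 'x': 27}
`result = d["x"]` → result = 27
So result = 27

Answer: 27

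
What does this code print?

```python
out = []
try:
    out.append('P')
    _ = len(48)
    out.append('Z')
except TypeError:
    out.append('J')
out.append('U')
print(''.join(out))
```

Execution trace: 'P' (try body) → 'J' (except TypeError) → 'U' (after the try/except). Output: PJU

Answer: PJU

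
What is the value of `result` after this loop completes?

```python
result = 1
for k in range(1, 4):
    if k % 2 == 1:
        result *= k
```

Product of odd numbers 1 to 3
`result` takes the values: 1 → 3

Answer: 3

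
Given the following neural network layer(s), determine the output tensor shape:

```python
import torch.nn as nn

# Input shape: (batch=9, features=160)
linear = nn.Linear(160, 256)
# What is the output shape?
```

Input: (9, 160) -> Output: (9, 256)

Answer: (9, 256)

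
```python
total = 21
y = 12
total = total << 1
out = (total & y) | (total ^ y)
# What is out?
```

Trace:
`total = 21` → total = 21
`y = 12` → y = 12
`total = total << 1` → total = 42
`out = (total & y) | (total ^ y)` → out = 46
So out = 46

Answer: 46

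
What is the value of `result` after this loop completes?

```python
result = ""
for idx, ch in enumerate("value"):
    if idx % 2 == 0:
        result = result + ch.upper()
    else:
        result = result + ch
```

Uppercase even positions in 'value'
`result` takes the values: "" → "V" → "Va" → "VaL" → "VaLu" → "VaLuE"

Answer: "VaLuE"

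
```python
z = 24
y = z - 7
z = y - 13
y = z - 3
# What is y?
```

Trace:
`z = 24` → z = 24
`y = z - 7` → y = 17
`z = y - 13` → z = 4
`y = z - 3` → y = 1
So y = 1

Answer: 1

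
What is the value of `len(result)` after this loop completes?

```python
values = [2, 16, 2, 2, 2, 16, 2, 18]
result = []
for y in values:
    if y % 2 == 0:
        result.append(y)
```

Count even numbers in [2, 16, 2, 2, 2, 16, 2, 18]
`result` takes the values: [] → [2] → [2, 16] → [2, 16, 2] → [2, 16, 2, 2] → [2, 16, 2, 2, 2] → [2, 16, 2, 2, 2, 16] → [2, 16, 2, 2, 2, 16, 2] → [2, 16, 2, 2, 2, 16, 2, 18]
So `len(result)` = 8

Answer: 8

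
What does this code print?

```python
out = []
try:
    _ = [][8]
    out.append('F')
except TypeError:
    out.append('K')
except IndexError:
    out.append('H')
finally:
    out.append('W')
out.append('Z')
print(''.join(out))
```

Execution trace: 'H' (except IndexError) → 'W' (finally) → 'Z' (after the try/except). Output: HWZ

Answer: HWZ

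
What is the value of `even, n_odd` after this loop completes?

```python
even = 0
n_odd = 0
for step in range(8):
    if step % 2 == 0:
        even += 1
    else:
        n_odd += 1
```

Count evens and odds in range(8)
`even, n_odd` takes the values: (0, 0) → (1, 0) → (1, 1) → (2, 1) → (2, 2) → (3, 2) → (3, 3) → (4, 3) → (4, 4)

Answer: 4, 4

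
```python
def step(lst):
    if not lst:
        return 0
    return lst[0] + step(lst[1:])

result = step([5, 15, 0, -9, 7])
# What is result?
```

5 + 15 + 0 + (-9) + 7 + 0 = 18

Answer: 18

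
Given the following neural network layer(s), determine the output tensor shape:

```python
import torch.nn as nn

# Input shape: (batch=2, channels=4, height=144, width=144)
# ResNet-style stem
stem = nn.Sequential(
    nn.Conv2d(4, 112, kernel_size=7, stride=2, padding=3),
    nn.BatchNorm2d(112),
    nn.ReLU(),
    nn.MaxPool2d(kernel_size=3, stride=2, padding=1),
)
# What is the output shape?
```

Input: (2, 4, 144, 144) -> after Conv2d 7x7 stride=2: (2, 112, 72, 72) -> Output: (2, 112, 36, 36)

Answer: (2, 112, 36, 36)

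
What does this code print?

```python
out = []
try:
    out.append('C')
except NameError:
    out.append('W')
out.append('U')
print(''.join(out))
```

Execution trace: 'C' (try body, no exception) → 'U' (after the try/except). Output: CU

Answer: CU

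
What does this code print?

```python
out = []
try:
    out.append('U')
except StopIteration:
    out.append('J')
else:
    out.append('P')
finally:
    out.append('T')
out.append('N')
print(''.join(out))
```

Execution trace: 'U' (try body, no exception) → 'P' (else) → 'T' (finally) → 'N' (after the try/except). Output: UPTN

Answer: UPTN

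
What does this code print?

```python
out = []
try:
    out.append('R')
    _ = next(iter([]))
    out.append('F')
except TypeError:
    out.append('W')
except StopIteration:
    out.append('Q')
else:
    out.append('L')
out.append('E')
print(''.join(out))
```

Execution trace: 'R' (try body) → 'Q' (except StopIteration) → 'E' (after the try/except). Output: RQE

Answer: RQE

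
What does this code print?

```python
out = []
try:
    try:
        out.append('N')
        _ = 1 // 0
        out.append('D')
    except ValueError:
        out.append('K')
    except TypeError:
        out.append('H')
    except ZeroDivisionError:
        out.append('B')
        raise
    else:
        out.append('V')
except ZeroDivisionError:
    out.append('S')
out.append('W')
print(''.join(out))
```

Execution trace: 'N' (inner try body) → 'B' (inner except ZeroDivisionError) → 'S' (outer except ZeroDivisionError) → 'W' (after the try/except). Output: NBSW

Answer: NBSW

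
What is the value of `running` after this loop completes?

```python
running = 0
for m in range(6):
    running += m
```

Sum of 0 to 5 = 15
`running` takes the values: 0 → 1 → 3 → 6 → 10 → 15

Answer: 15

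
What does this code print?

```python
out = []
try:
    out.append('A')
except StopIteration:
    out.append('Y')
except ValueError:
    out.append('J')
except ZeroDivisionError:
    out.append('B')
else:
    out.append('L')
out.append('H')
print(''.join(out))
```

Execution trace: 'A' (try body, no exception) → 'L' (else) → 'H' (after the try/except). Output: ALH

Answer: ALH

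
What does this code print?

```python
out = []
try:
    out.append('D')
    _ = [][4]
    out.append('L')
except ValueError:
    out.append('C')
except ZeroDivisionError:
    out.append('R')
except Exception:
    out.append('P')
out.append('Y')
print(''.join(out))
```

Execution trace: 'D' (try body) → 'P' (except Exception) → 'Y' (after the try/except). Output: DPY

Answer: DPY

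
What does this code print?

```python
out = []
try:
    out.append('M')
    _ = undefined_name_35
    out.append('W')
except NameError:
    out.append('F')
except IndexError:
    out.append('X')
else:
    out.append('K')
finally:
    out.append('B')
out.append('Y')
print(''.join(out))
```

Execution trace: 'M' (try body) → 'F' (except NameError) → 'B' (finally) → 'Y' (after the try/except). Output: MFBY

Answer: MFBY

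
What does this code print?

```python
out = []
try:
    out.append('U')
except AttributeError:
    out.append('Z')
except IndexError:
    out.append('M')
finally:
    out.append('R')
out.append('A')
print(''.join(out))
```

Execution trace: 'U' (try body, no exception) → 'R' (finally) → 'A' (after the try/except). Output: URA

Answer: URA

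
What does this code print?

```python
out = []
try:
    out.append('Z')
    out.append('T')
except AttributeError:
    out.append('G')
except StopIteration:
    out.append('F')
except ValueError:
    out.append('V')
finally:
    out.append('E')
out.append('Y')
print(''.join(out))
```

Execution trace: 'Z' (try body) → 'T' (try body, no exception) → 'E' (finally) → 'Y' (after the try/except). Output: ZTEY

Answer: ZTEY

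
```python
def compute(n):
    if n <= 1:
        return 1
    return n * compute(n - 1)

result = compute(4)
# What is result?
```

compute(4) = 4 * 3 * 2 * 1 = 24

Answer: 24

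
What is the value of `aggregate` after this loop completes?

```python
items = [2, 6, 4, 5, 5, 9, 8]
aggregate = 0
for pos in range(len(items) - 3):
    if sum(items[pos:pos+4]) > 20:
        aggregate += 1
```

Count windows with sum > 20
`aggregate` takes the values: 0 → 1 → 2

Answer: 2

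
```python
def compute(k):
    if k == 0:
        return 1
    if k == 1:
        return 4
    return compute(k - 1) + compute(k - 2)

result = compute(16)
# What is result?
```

Build up from base cases: compute(0)=1, compute(1)=4, compute(2)=5, compute(3)=9, compute(4)=14, compute(5)=23, compute(6)=37, ..., compute(16)=4558

Answer: 4558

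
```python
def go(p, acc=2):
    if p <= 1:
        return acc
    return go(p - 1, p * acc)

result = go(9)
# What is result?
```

Accumulator trace (n, acc): (9, 2) -> (8, 18) -> (7, 144) -> (6, 1008) -> (5, 6048) -> (4, 30240) -> (3, 120960) -> (2, 362880) -> (1, 725760) -> return 725760

Answer: 725760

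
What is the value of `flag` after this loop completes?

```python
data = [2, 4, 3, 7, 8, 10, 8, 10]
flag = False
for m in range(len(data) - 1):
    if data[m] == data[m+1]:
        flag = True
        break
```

Check consecutive duplicates in [2, 4, 3, 7, 8, 10, 8, 10]
`flag` takes the values: False

Answer: False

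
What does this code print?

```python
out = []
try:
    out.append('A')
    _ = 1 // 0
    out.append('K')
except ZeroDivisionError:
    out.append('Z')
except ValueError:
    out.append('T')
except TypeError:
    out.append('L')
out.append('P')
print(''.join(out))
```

Execution trace: 'A' (try body) → 'Z' (except ZeroDivisionError) → 'P' (after the try/except). Output: AZP

Answer: AZP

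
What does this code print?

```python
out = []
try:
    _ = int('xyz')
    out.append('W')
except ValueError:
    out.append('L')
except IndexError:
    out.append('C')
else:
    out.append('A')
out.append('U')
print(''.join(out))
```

Execution trace: 'L' (except ValueError) → 'U' (after the try/except). Output: LU

Answer: LU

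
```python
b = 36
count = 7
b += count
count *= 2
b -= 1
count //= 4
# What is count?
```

Trace:
`b = 36` → b = 36
`count = 7` → count = 7
`b += count` → b = 43
`count *= 2` → count = 14
`b -= 1` → b = 42
`count //= 4` → count = 3
So count = 3

Answer: 3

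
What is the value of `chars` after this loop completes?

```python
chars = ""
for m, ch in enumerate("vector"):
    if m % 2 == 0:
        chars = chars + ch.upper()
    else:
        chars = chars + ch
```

Uppercase even positions in 'vector'
`chars` takes the values: "" → "V" → "Ve" → "VeC" → "VeCt" → "VeCtO" → "VeCtOr"

Answer: "VeCtOr"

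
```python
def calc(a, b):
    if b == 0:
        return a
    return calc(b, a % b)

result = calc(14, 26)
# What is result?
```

calc(14, 26) -> calc(26, 14) -> calc(14, 12) -> calc(12, 2) -> calc(2, 0) -> 2

Answer: 2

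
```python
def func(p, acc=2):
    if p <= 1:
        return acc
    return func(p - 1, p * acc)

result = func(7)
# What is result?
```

Accumulator trace (n, acc): (7, 2) -> (6, 14) -> (5, 84) -> (4, 420) -> (3, 1680) -> (2, 5040) -> (1, 10080) -> return 10080

Answer: 10080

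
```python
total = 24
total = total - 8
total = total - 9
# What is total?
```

Trace:
`total = 24` → total = 24
`total = total - 8` → total = 16
`total = total - 9` → total = 7
So total = 7

Answer: 7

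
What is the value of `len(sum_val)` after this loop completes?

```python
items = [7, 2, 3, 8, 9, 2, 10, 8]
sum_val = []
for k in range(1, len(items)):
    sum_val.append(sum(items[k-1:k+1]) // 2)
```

Number of 2-element averages
`sum_val` takes the values: [] → [4] → [4, 2] → [4, 2, 5] → [4, 2, 5, 8] → [4, 2, 5, 8, 5] → [4, 2, 5, 8, 5, 6] → [4, 2, 5, 8, 5, 6, 9]
So `len(sum_val)` = 7

Answer: 7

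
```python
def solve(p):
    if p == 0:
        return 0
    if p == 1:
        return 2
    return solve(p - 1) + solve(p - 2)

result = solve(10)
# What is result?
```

Build up from base cases: solve(0)=0, solve(1)=2, solve(2)=2, solve(3)=4, solve(4)=6, solve(5)=10, solve(6)=16, ..., solve(10)=110

Answer: 110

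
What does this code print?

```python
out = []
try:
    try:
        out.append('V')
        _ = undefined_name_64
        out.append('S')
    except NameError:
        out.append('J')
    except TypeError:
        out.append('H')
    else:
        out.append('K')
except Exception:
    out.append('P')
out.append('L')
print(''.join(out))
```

Execution trace: 'V' (inner try body) → 'J' (inner except NameError) → 'L' (after the try/except). Output: VJL

Answer: VJL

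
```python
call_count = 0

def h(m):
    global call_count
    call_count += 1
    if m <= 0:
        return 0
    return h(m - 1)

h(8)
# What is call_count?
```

Linear recursion stepping by 1: 9 calls from m=8 down to ≤0.

Answer: 9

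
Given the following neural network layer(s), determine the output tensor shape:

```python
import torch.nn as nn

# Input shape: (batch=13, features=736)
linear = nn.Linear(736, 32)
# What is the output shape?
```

Input: (13, 736) -> Output: (13, 32)

Answer: (13, 32)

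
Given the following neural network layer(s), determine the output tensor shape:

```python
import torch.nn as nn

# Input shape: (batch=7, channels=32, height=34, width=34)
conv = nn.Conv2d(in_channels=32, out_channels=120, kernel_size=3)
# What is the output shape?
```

Input: (7, 32, 34, 34) -> Output: (7, 120, 32, 32)

Answer: (7, 120, 32, 32)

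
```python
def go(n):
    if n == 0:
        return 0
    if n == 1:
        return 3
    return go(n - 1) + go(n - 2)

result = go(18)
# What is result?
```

Build up from base cases: go(0)=0, go(1)=3, go(2)=3, go(3)=6, go(4)=9, go(5)=15, go(6)=24, ..., go(18)=7752

Answer: 7752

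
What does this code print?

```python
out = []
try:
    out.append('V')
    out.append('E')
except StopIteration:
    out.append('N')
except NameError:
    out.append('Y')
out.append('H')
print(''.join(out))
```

Execution trace: 'V' (try body) → 'E' (try body, no exception) → 'H' (after the try/except). Output: VEH

Answer: VEH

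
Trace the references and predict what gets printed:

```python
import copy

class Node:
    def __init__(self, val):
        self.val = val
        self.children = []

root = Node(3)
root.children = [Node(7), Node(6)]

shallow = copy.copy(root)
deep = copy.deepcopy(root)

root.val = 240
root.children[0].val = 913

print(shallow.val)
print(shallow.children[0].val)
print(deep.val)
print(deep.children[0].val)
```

Key concept: deep copy with custom objects.
Step by step:
`root = Node(3)` → root = Node(val=3, children=[])
`root.children = [Node(7), Node(6)]` → root = Node(val=3, children=[Node(val=7, children=[]), Node(val=6, children=[])])
`shallow = copy.copy(root)` → shallow = Node(val=3, children=[Node(val=7, children=[]), Node(val=6, children=[])])
`deep = copy.deepcopy(root)` → deep = Node(val=3, children=[Node(val=7, children=[]), Node(val=6, children=[])])
`root.val = 240` → root = Node(val=240, children=[Node(val=7, children=[]), Node(val=6, children=[])])
`root.children[0].val = 913` → root = Node(val=240, children=[Node(val=913, children=[]), Node(val=6, children=[])]); shallow = Node(val=3, children=[Node(val=913, children=[]), Node(val=6, children=[])])
`print(shallow.val)` → prints 3
`print(shallow.children[0].val)` → prints 913
`print(deep.val)` → prints 3
`print(deep.children[0].val)` → prints 7

Answer:
3
913
3
7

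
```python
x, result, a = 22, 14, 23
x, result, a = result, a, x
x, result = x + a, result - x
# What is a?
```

Trace:
`x, result, a = 22, 14, 23` → x = 22; result = 14; a = 23
`x, result, a = result, a, x` → x = 14; result = 23; a = 22
`x, result = x + a, result - x` → x = 36; result = 9
So a = 22

Answer: 22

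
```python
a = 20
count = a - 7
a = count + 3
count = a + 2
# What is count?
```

Trace:
`a = 20` → a = 20
`count = a - 7` → count = 13
`a = count + 3` → a = 16
`count = a + 2` → count = 18
So count = 18

Answer: 18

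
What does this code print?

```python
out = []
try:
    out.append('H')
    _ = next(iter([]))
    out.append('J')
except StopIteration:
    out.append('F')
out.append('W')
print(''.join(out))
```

Execution trace: 'H' (try body) → 'F' (except StopIteration) → 'W' (after the try/except). Output: HFW

Answer: HFW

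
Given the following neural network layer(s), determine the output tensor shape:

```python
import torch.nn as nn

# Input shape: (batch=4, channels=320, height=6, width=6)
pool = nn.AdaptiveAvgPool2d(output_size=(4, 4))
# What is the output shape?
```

Input: (4, 320, 6, 6) -> Output: (4, 320, 4, 4)

Answer: (4, 320, 4, 4)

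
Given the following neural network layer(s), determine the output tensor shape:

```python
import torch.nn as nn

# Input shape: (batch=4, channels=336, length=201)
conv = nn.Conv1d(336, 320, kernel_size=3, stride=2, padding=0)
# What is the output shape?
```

Input: (4, 336, 201) -> Output: (4, 320, 100)

Answer: (4, 320, 100)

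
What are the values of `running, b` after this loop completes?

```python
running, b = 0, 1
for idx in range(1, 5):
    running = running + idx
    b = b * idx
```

Sum and factorial of 1 to 4
`running, b` takes the values: (0, 1) → (1, 1) → (3, 1) → (3, 2) → (6, 2) → (6, 6) → (10, 6) → (10, 24)

Answer: 10, 24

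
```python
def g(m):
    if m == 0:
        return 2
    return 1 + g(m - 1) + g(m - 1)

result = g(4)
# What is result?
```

g(m) = 1 + 2·g(m-1), g(0)=2. Closed form: (2+1)·2^4 - 1 = 47.

Answer: 47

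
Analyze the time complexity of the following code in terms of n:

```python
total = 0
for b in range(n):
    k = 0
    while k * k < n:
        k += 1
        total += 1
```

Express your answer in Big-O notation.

Each loop level contributes: n × √n. Multiplying the contributions gives O(n√n).

Answer: O(n√n)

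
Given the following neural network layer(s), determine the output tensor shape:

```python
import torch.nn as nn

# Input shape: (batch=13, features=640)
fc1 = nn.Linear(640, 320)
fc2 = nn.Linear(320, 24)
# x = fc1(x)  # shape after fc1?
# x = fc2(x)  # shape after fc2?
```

Input: (13, 640) -> after fc1: (13, 320) -> Output: (13, 24)

Answer: (13, 24)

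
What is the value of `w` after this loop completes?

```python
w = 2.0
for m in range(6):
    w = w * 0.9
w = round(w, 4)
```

Exponential decay: 2.0 * 0.9^6
`w` takes the values: 2.0 → 1.8 → 1.62 → 1.458 → 1.3122 → 1.18098 → 1.062882 → 1.0629

Answer: 1.0629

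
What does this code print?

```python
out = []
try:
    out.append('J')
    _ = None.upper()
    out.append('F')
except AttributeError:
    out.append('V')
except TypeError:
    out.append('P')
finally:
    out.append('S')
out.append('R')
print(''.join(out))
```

Execution trace: 'J' (try body) → 'V' (except AttributeError) → 'S' (finally) → 'R' (after the try/except). Output: JVSR

Answer: JVSR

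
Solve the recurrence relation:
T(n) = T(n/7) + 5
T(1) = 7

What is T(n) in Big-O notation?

Each step divides n by 7 and adds 5. After log_7(n) steps we reach T(1)=7. So T(n) = 5·log_7(n) + 7 = O(log n).

Answer: O(log n)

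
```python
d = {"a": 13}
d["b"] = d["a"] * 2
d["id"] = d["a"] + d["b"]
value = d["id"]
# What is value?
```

Trace:
`d = {"a": 13}` → d = {'a': 13}
`d["b"] = d["a"] * 2` → d = {'a': 13, 'b': 26}
`d["id"] = d["a"] + d["b"]` → d = {'a': 13, 'b': 26, 'id': 39}
`value = d["id"]` → value = 39
So value = 39

Answer: 39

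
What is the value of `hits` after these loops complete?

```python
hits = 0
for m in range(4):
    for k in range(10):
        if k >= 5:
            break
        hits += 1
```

Inner breaks at 5, outer runs 4 times
`hits` takes the values: 0 → 1 → 2 → 3 → 4 → 5 → 6 → 7 → 8 → 9 → 10 → 11 → 12 → 13 → 14 → 15 → 16 → 17 → 18 → 19 → 20

Answer: 20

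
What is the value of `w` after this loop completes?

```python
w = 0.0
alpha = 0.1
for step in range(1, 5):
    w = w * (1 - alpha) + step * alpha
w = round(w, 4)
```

Moving average with lr=0.1
`w` takes the values: 0.0 → 0.1 → 0.29 → 0.561 → 0.9049

Answer: 0.9049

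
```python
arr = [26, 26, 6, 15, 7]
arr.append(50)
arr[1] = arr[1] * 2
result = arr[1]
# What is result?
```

Trace:
`arr = [26, 26, 6, 15, 7]` → arr = [26, 26, 6, 15, 7]
`arr.append(50)` → arr = [26, 26, 6, 15, 7, 50]
`arr[1] = arr[1] * 2` → arr = [26, 52, 6, 15, 7, 50]
`result = arr[1]` → result = 52
So result = 52

Answer: 52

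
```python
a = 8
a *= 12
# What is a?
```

Trace:
`a = 8` → a = 8
`a *= 12` → a = 96
So a = 96

Answer: 96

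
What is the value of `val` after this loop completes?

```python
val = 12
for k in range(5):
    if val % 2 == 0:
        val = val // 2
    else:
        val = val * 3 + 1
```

Collatz-style transformation from 12
`val` takes the values: 12 → 6 → 3 → 10 → 5 → 16

Answer: 16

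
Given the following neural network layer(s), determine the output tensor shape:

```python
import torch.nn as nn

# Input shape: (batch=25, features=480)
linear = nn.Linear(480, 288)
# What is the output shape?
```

Input: (25, 480) -> Output: (25, 288)

Answer: (25, 288)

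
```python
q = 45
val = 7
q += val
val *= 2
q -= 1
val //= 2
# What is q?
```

Trace:
`q = 45` → q = 45
`val = 7` → val = 7
`q += val` → q = 52
`val *= 2` → val = 14
`q -= 1` → q = 51
`val //= 2` → val = 7
So q = 51

Answer: 51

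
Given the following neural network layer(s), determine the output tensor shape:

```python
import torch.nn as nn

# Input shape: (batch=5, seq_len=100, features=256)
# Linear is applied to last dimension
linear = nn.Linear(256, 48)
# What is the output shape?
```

Input: (5, 100, 256) -> Output: (5, 100, 48)

Answer: (5, 100, 48)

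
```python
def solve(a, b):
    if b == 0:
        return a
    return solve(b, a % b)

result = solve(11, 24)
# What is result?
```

solve(11, 24) -> solve(24, 11) -> solve(11, 2) -> solve(2, 1) -> solve(1, 0) -> 1

Answer: 1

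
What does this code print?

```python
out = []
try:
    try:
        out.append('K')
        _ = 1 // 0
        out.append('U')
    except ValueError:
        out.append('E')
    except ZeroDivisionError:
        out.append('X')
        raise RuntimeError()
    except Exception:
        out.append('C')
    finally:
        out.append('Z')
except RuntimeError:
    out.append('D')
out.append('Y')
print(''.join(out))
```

Execution trace: 'K' (inner try body) → 'X' (inner except ZeroDivisionError) → 'Z' (inner finally) → 'D' (outer except RuntimeError) → 'Y' (after the try/except). Output: KXZDY

Answer: KXZDY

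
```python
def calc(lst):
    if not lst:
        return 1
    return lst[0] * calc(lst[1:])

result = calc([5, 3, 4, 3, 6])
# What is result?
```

Product over [5, 3, 4, 3, 6] = 5 * 3 * 4 * 3 * 6 = 1080

Answer: 1080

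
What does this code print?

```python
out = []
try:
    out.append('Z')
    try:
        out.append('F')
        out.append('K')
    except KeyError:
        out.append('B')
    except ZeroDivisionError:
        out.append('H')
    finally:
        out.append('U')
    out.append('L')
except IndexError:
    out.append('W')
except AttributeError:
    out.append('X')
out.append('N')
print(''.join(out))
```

Execution trace: 'Z' (try body) → 'F' (inner try body) → 'K' (inner try body, no exception) → 'U' (inner finally) → 'L' (try body, no exception) → 'N' (after the try/except). Output: ZFKULN

Answer: ZFKULN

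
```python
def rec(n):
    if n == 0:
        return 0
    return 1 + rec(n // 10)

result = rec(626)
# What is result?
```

Count of digits of 626: 3

Answer: 3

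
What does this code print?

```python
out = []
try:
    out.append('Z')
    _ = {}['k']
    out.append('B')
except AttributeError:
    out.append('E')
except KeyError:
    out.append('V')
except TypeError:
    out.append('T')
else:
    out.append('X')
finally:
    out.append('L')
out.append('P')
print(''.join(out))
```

Execution trace: 'Z' (try body) → 'V' (except KeyError) → 'L' (finally) → 'P' (after the try/except). Output: ZVLP

Answer: ZVLP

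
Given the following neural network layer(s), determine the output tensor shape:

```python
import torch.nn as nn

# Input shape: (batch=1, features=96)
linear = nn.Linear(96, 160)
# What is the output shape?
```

Input: (1, 96) -> Output: (1, 160)

Answer: (1, 160)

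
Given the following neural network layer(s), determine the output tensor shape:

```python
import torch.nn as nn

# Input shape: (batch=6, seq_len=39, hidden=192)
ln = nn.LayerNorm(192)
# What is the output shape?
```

Input: (6, 39, 192) -> Output: (6, 39, 192)

Answer: (6, 39, 192)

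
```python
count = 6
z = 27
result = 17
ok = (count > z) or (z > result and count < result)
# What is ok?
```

Trace:
`count = 6` → count = 6
`z = 27` → z = 27
`result = 17` → result = 17
`ok = (count > z) or (z > result and count < result)` → ok = True
So ok = True

Answer: True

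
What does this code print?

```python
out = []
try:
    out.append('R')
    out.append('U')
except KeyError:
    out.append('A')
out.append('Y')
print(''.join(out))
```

Execution trace: 'R' (try body) → 'U' (try body, no exception) → 'Y' (after the try/except). Output: RUY

Answer: RUY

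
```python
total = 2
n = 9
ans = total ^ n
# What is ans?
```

Trace:
`total = 2` → total = 2
`n = 9` → n = 9
`ans = total ^ n` → ans = 11
So ans = 11

Answer: 11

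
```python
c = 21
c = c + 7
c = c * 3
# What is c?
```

Trace:
`c = 21` → c = 21
`c = c + 7` → c = 28
`c = c * 3` → c = 84
So c = 84

Answer: 84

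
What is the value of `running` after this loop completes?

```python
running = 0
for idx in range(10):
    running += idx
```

Sum of 0 to 9 = 45
`running` takes the values: 0 → 1 → 3 → 6 → 10 → 15 → 21 → 28 → 36 → 45

Answer: 45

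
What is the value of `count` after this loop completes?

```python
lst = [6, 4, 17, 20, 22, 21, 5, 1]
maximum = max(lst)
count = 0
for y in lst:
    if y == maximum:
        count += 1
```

Count of max value 22 in [6, 4, 17, 20, 22, 21, 5, 1]
`count` takes the values: 0 → 1

Answer: 1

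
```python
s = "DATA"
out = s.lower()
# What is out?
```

Trace:
`s = "DATA"` → s = 'DATA'
`out = s.lower()` → out = 'data'
So out = 'data'

Answer: 'data'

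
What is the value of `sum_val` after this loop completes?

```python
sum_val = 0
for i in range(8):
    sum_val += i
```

Sum of 0 to 7 = 28
`sum_val` takes the values: 0 → 1 → 3 → 6 → 10 → 15 → 21 → 28

Answer: 28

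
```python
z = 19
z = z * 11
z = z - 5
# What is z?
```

Trace:
`z = 19` → z = 19
`z = z * 11` → z = 209
`z = z - 5` → z = 204
So z = 204

Answer: 204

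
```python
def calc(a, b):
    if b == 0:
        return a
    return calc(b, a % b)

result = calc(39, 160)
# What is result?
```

calc(39, 160) -> calc(160, 39) -> calc(39, 4) -> calc(4, 3) -> calc(3, 1) -> calc(1, 0) -> 1

Answer: 1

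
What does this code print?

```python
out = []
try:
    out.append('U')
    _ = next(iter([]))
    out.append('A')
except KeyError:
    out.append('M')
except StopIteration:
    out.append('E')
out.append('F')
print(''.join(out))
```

Execution trace: 'U' (try body) → 'E' (except StopIteration) → 'F' (after the try/except). Output: UEF

Answer: UEF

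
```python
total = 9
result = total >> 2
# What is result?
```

Trace:
`total = 9` → total = 9
`result = total >> 2` → result = 2
So result = 2

Answer: 2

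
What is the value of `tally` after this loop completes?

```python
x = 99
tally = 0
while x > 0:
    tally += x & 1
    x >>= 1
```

Count set bits in 99 (binary: 0b1100011)
`tally` takes the values: 0 → 1 → 2 → 3 → 4

Answer: 4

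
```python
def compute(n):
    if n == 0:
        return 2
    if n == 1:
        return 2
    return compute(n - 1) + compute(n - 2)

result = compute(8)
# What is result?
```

Build up from base cases: compute(0)=2, compute(1)=2, compute(2)=4, compute(3)=6, compute(4)=10, compute(5)=16, compute(6)=26, ..., compute(8)=68

Answer: 68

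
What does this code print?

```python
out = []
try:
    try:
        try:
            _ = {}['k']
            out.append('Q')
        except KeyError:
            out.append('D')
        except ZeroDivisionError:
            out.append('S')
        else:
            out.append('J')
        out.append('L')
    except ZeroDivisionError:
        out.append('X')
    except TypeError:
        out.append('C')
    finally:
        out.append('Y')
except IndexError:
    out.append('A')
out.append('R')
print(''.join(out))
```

Execution trace: 'D' (inner except KeyError) → 'L' (try body, no exception) → 'Y' (finally) → 'R' (after the try/except). Output: DLYR

Answer: DLYR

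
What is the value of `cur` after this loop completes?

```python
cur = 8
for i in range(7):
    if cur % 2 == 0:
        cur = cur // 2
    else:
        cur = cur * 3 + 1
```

Collatz-style transformation from 8
`cur` takes the values: 8 → 4 → 2 → 1 → 4 → 2 → 1 → 4

Answer: 4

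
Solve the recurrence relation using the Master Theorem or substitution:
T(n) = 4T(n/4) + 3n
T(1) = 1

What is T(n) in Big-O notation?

By Master Theorem: a=4, b=4, f(n)=3n. Since log_4(4) = 1 and f(n) = Θ(n^1), Case 2 applies. T(n) = O(n log n).

Answer: O(n log n)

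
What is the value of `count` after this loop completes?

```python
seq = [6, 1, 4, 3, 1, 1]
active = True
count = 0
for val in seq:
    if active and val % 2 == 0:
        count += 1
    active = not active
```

Count even values at even positions
`count` takes the values: 0 → 1 → 2

Answer: 2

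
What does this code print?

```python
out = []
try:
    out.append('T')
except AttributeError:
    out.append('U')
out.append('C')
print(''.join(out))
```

Execution trace: 'T' (try body, no exception) → 'C' (after the try/except). Output: TC

Answer: TC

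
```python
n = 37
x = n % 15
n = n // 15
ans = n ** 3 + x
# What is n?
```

Trace:
`n = 37` → n = 37
`x = n % 15` → x = 7
`n = n // 15` → n = 2
`ans = n ** 3 + x` → ans = 15
So n = 2

Answer: 2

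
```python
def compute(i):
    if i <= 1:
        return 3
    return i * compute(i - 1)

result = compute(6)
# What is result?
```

compute(6) = 6 * 5 * 4 * 3 * 2 * 3 = 2160

Answer: 2160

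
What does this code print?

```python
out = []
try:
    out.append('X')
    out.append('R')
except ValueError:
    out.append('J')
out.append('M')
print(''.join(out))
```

Execution trace: 'X' (try body) → 'R' (try body, no exception) → 'M' (after the try/except). Output: XRM

Answer: XRM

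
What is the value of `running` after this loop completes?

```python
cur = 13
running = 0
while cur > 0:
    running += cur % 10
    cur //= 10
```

Sum digits of 13
`running` takes the values: 0 → 3 → 4

Answer: 4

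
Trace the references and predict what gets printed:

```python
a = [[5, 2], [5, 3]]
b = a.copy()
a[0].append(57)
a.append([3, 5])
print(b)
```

Key concept: shallow copy with nested lists.
Step by step:
`a = [[5, 2], [5, 3]]` → a = [[5, 2], [5, 3]]
`b = a.copy()` → b = [[5, 2], [5, 3]]
`a[0].append(57)` → a = [[5, 2, 57], [5, 3]]; b = [[5, 2, 57], [5, 3]]
`a.append([3, 5])` → a = [[5, 2, 57], [5, 3], [3, 5]]
`print(b)` → prints [[5, 2, 57], [5, 3]]

Answer: [[5, 2, 57], [5, 3]]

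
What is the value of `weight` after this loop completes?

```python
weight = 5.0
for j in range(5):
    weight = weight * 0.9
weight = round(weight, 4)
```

Exponential decay: 5.0 * 0.9^5
`weight` takes the values: 5.0 → 4.5 → 4.05 → 3.645 → 3.2805 → 2.95245 → 2.9525

Answer: 2.9525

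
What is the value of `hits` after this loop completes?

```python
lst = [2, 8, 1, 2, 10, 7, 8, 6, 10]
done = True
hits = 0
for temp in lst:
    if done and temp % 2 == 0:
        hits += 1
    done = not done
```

Count even values at even positions
`hits` takes the values: 0 → 1 → 2 → 3 → 4

Answer: 4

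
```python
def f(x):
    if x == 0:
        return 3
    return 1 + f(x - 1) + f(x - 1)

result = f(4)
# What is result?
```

f(x) = 1 + 2·f(x-1), f(0)=3. Closed form: (3+1)·2^4 - 1 = 63.

Answer: 63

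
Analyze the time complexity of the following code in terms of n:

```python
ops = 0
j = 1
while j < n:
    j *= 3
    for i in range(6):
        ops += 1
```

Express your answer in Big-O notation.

Each loop level contributes: log n × 1. Multiplying the contributions gives O(log n).

Answer: O(log n)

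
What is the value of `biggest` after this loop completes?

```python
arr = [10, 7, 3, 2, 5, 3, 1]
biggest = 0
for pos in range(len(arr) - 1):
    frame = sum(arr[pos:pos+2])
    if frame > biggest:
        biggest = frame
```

Max sum of 2-element window in [10, 7, 3, 2, 5, 3, 1]
`biggest` takes the values: 0 → 17

Answer: 17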